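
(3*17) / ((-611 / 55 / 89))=-249645 / 611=-408.58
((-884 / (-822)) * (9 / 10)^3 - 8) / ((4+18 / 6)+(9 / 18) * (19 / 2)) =-494297 / 804875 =-0.61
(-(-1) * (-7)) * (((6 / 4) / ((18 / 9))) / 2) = -21 / 8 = -2.62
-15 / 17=-0.88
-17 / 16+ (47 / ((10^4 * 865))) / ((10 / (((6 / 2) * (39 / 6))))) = -183810667 / 173000000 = -1.06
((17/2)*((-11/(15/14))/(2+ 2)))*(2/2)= -1309/60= -21.82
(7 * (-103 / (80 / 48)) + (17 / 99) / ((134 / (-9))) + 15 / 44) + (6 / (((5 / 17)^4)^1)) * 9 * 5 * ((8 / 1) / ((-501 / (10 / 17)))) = -9491598527 / 12307900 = -771.18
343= 343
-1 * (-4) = 4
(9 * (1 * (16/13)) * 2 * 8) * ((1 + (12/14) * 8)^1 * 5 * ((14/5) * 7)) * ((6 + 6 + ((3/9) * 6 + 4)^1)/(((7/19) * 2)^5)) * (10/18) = 196107040800/31213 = 6282864.22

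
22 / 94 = 11 / 47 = 0.23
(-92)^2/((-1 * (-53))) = 8464/53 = 159.70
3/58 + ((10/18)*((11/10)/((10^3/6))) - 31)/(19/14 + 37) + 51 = 1173665983/23359500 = 50.24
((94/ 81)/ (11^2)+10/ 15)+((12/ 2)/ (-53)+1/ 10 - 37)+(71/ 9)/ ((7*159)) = -1321015909/ 36361710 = -36.33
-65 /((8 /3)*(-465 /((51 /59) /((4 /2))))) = 663 /29264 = 0.02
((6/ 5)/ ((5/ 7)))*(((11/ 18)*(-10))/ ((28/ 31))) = -341/ 30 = -11.37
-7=-7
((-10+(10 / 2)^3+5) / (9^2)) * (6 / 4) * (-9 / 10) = -2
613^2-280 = 375489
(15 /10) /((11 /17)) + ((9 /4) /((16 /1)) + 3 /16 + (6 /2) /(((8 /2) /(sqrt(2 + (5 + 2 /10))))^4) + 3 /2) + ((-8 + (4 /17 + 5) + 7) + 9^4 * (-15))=-29443078461 /299200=-98406.01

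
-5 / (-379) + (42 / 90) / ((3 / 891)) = 262672 / 1895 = 138.61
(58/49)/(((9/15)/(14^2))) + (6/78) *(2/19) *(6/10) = 386.67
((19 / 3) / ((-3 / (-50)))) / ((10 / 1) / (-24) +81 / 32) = 30400 / 609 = 49.92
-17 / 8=-2.12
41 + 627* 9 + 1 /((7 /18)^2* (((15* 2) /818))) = 1436752 /245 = 5864.29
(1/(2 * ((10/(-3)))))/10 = -3/200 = -0.02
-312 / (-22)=156 / 11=14.18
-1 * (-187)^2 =-34969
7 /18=0.39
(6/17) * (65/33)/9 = 0.08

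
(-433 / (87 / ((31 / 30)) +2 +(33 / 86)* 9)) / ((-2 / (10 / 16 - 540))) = -2490570535 / 1911992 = -1302.61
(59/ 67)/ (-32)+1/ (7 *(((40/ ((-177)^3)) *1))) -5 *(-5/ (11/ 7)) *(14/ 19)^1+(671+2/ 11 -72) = -301018990221/ 15683360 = -19193.53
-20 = -20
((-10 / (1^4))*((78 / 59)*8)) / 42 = -1040 / 413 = -2.52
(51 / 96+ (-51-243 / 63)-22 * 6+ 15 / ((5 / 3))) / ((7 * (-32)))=39721 / 50176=0.79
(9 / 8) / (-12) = -3 / 32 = -0.09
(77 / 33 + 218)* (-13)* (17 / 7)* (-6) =292162 / 7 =41737.43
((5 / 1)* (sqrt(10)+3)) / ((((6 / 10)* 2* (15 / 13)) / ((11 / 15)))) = 143 / 18+143* sqrt(10) / 54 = 16.32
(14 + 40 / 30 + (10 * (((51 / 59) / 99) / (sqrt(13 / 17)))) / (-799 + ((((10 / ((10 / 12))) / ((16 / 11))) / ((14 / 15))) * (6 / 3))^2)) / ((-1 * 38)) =-23 / 57 + 66640 * sqrt(221) / 183414364419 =-0.40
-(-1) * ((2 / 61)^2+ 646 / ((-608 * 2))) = -63129 / 119072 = -0.53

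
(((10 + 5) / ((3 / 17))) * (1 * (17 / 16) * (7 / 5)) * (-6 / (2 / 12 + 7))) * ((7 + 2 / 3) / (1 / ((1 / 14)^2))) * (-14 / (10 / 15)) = 59823 / 688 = 86.95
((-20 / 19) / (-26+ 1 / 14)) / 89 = 280 / 613833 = 0.00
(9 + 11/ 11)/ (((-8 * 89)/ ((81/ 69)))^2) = 3645/ 134086688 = 0.00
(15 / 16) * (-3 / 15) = -3 / 16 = -0.19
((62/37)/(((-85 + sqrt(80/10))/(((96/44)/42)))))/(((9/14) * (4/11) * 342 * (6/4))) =-10540/1232872893 - 248 * sqrt(2)/1232872893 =-0.00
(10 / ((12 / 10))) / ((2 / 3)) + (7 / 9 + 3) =293 / 18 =16.28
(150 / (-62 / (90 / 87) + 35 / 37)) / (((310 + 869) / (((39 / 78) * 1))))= -4625 / 4288678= -0.00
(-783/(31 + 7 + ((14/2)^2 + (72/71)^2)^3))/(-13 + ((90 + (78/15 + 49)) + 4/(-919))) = -10242002000335713/214942993910222233876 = -0.00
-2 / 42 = -1 / 21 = -0.05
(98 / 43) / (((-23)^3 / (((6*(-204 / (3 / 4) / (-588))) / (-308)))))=68 / 40284937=0.00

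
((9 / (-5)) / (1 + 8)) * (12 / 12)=-1 / 5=-0.20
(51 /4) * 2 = 51 /2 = 25.50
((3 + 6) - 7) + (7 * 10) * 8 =562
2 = 2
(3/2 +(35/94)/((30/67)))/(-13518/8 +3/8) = -526/381123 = -0.00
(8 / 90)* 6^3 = 96 / 5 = 19.20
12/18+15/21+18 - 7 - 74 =-1294/21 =-61.62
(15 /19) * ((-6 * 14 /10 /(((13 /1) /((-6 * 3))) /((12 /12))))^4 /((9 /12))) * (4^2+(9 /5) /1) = 342870.53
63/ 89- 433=-38474/ 89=-432.29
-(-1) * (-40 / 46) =-20 / 23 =-0.87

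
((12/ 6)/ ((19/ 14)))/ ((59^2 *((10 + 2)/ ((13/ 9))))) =91/ 1785753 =0.00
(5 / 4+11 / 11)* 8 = 18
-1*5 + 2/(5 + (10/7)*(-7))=-27/5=-5.40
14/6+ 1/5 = 38/15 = 2.53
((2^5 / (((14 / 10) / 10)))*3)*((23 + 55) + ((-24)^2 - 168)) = 2332800 / 7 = 333257.14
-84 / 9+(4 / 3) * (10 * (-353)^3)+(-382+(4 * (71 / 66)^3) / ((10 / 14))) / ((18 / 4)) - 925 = -586494044.34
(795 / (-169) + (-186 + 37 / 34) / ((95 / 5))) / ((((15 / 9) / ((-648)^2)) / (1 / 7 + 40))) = -278948428972128 / 1910545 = -146004636.88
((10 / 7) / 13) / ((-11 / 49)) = -70 / 143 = -0.49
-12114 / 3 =-4038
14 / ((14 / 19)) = 19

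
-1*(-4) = 4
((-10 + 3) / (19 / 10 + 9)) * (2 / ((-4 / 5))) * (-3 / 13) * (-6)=3150 / 1417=2.22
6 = 6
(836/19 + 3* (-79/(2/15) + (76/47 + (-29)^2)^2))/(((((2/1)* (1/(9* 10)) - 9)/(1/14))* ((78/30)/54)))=-57121566834825/162423352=-351683.22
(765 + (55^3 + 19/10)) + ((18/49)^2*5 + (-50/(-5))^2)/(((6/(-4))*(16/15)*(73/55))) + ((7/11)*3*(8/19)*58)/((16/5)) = 167109.06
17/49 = 0.35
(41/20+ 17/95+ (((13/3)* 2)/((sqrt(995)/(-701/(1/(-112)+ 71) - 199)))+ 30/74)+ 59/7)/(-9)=-1088813/885780+ 4797754* sqrt(995)/23733735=5.15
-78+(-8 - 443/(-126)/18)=-194605/2268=-85.80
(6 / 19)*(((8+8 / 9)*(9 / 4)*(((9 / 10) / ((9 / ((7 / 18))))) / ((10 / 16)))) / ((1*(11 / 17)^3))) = 550256 / 379335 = 1.45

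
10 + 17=27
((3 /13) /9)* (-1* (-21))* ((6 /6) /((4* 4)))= 7 /208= 0.03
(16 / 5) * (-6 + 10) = 64 / 5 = 12.80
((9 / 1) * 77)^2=480249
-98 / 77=-14 / 11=-1.27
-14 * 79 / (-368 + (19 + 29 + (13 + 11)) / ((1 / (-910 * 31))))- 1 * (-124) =124.00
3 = 3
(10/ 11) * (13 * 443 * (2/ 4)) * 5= 143975/ 11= 13088.64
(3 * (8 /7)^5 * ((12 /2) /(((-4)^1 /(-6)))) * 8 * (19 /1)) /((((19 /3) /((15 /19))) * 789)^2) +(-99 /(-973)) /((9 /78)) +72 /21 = 4777635450301974 /1108350955875583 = 4.31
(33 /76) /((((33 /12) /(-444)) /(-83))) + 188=114128 /19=6006.74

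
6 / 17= 0.35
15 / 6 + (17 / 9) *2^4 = 589 / 18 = 32.72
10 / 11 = 0.91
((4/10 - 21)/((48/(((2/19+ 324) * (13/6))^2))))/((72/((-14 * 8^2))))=1155157885609/438615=2633648.84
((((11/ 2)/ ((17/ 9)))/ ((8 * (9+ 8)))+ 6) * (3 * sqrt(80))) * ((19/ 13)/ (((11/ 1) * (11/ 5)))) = 7935255 * sqrt(5)/ 1818388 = 9.76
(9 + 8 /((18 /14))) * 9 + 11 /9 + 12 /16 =138.97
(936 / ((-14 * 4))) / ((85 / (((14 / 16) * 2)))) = -117 / 340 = -0.34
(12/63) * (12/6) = 8/21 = 0.38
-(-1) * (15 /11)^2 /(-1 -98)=-25 /1331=-0.02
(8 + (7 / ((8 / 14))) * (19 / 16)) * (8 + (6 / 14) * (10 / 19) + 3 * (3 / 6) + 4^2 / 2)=6803745 / 17024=399.66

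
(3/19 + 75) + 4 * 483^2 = 17731392/19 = 933231.16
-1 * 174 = -174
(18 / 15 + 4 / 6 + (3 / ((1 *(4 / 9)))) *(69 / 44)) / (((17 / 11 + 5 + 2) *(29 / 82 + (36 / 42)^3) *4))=462292999 / 1247974080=0.37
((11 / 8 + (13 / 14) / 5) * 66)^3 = 2999066740461 / 2744000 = 1092954.35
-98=-98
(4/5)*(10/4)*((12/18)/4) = 1/3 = 0.33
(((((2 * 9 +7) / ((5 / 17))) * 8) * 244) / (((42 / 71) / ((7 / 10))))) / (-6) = -294508 / 9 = -32723.11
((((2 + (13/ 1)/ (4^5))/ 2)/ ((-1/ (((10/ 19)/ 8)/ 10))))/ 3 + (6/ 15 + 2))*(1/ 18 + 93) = 416753065/ 1867776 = 223.13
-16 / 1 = -16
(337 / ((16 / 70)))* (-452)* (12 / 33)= -2665670 / 11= -242333.64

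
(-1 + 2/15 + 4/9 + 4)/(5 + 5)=161/450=0.36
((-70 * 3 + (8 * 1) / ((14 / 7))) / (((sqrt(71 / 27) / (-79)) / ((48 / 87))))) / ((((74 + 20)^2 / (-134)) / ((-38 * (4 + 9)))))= 12927284448 * sqrt(213) / 4548331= 41480.60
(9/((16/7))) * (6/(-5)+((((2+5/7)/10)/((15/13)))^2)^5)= -1954672706913381960761908835951/413687524260937500000000000000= -4.72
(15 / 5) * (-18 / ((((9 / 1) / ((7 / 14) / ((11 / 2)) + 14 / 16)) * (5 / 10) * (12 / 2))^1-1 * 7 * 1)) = -4590 / 1781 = -2.58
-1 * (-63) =63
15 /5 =3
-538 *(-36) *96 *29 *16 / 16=53920512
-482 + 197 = -285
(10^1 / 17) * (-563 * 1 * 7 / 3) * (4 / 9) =-157640 / 459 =-343.44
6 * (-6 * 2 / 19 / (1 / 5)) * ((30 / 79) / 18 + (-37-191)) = 6483720 / 1501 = 4319.60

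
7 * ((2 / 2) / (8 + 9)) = 7 / 17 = 0.41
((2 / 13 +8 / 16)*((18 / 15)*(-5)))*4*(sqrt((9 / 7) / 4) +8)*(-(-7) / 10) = -5712 / 65 -153*sqrt(7) / 65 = -94.10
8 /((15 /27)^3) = 5832 /125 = 46.66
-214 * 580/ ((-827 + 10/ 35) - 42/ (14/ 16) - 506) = 173768/ 1933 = 89.90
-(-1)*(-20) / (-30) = 2 / 3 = 0.67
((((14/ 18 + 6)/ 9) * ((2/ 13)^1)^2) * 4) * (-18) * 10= -19520/ 1521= -12.83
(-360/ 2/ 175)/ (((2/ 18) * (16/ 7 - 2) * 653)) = -162/ 3265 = -0.05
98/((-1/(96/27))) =-3136/9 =-348.44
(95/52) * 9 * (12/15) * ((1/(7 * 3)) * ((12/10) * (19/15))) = 2166/2275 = 0.95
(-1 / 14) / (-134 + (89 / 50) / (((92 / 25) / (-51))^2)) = -0.00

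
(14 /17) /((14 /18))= 18 /17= 1.06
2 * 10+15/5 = 23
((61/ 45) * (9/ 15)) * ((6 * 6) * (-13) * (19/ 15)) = -60268/ 125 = -482.14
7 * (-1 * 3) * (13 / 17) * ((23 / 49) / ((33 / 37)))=-11063 / 1309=-8.45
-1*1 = -1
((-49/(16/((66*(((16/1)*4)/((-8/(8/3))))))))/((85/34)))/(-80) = -539/25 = -21.56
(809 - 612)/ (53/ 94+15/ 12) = 37036/ 341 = 108.61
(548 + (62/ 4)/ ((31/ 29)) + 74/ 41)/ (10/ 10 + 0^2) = 46273/ 82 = 564.30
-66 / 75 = -22 / 25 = -0.88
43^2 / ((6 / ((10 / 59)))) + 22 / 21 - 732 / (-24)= 207605 / 2478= 83.78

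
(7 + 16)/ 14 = 23/ 14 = 1.64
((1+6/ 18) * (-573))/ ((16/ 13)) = -2483/ 4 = -620.75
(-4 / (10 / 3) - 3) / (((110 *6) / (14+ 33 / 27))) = -959 / 9900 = -0.10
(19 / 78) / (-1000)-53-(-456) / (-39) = -5046019 / 78000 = -64.69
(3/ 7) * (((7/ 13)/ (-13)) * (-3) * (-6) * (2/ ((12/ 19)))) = -171/ 169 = -1.01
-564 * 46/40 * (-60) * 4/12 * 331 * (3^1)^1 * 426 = 5487389496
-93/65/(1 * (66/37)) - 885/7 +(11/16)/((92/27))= -935867659/7367360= -127.03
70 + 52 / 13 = 74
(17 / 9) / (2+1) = 17 / 27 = 0.63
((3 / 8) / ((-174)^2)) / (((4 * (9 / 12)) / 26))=13 / 121104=0.00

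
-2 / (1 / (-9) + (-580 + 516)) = 18 / 577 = 0.03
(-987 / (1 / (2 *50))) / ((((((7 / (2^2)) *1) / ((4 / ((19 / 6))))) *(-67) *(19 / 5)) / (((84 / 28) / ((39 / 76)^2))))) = 36096000 / 11323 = 3187.85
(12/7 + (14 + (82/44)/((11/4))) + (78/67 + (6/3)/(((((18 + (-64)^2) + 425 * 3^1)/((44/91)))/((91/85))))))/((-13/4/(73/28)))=-33315185566606/2365520492335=-14.08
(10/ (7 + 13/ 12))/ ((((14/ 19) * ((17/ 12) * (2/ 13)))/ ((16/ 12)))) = 118560/ 11543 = 10.27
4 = 4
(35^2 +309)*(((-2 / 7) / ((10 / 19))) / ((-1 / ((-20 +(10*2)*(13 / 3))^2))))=233168000 / 63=3701079.37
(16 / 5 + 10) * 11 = 726 / 5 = 145.20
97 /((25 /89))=8633 /25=345.32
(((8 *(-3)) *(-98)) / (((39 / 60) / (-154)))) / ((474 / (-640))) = 772710400 / 1027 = 752395.72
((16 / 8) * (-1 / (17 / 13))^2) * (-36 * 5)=-60840 / 289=-210.52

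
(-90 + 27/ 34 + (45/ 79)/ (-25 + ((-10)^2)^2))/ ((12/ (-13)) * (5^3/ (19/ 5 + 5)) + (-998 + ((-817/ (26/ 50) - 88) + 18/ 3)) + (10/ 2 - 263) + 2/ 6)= 68356239237/ 2239005240710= 0.03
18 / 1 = 18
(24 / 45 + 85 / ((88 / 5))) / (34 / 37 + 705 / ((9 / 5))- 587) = -261923 / 9495200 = -0.03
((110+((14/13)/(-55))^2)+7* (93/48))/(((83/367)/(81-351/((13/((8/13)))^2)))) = 65367750757519323/1491558239600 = 43825.14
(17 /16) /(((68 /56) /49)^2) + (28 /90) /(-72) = 23823863 /13770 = 1730.13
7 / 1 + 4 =11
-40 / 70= -4 / 7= -0.57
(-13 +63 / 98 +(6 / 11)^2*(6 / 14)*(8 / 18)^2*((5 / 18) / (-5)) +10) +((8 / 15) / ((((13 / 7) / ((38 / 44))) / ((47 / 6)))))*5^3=142995725 / 594594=240.49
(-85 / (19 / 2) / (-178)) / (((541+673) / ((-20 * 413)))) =-351050 / 1026437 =-0.34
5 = 5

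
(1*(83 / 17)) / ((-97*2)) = -83 / 3298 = -0.03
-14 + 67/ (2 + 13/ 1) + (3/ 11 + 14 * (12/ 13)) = 7856/ 2145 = 3.66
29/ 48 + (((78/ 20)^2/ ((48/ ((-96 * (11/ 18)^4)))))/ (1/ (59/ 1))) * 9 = -145946261/ 64800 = -2252.26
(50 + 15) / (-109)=-65 / 109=-0.60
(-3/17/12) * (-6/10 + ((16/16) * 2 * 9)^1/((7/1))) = -69/2380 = -0.03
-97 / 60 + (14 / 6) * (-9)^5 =-8266957 / 60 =-137782.62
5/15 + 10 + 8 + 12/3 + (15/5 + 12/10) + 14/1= 608/15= 40.53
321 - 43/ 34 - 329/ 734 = 1992032/ 6239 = 319.29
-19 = -19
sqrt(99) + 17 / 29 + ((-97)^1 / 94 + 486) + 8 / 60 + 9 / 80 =3 * sqrt(11) + 158914937 / 327120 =495.75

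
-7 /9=-0.78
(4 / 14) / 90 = 1 / 315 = 0.00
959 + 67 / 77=73910 / 77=959.87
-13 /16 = -0.81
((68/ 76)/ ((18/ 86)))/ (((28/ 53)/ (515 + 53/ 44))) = 4176.97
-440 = -440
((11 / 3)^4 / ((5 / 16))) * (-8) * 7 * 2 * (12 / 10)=-52473344 / 675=-77738.29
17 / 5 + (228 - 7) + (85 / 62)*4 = 35632 / 155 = 229.88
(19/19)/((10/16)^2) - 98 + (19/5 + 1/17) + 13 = -33397/425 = -78.58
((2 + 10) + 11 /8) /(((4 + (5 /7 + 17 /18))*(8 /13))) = 87633 /22816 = 3.84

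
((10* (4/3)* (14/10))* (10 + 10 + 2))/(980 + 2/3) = 616/1471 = 0.42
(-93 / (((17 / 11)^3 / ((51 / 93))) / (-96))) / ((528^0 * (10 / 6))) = 1149984 / 1445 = 795.84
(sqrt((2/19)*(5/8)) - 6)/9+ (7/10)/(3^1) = -13/30+ sqrt(95)/342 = -0.40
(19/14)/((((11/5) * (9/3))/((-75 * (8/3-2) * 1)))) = -2375/231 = -10.28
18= 18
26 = 26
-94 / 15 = -6.27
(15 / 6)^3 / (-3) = -125 / 24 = -5.21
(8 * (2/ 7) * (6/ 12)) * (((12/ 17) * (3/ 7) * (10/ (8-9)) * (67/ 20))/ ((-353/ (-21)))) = -28944/ 42007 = -0.69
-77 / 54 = -1.43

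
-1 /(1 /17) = -17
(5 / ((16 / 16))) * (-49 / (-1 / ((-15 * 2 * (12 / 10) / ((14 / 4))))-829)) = 17640 / 59681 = 0.30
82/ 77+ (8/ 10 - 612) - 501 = -427787/ 385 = -1111.14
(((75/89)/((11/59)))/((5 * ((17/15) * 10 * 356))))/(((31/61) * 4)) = 0.00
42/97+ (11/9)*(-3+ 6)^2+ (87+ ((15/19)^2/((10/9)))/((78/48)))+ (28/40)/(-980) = 62951810379/637309400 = 98.78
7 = 7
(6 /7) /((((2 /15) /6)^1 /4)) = 1080 /7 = 154.29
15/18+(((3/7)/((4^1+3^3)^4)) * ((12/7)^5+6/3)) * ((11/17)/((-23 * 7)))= 1486893287411057/1784272012002438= 0.83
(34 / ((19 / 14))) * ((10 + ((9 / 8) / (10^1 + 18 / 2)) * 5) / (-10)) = -37247 / 1444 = -25.79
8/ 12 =2/ 3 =0.67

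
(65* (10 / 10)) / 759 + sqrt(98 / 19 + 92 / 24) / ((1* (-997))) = 65 / 759 -5* sqrt(4674) / 113658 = 0.08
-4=-4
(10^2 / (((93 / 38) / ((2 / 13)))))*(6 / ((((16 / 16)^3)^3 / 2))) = 30400 / 403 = 75.43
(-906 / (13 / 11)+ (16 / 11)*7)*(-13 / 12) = 54085 / 66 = 819.47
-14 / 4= -7 / 2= -3.50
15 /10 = 3 /2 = 1.50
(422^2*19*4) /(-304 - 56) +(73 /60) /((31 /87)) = -209763899 /5580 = -37592.10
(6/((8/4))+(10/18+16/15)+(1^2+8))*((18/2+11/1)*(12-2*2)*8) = 156928/9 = 17436.44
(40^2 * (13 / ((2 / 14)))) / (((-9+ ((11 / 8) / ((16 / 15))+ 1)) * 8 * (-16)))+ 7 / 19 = 169.87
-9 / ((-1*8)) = 9 / 8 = 1.12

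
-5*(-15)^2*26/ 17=-29250/ 17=-1720.59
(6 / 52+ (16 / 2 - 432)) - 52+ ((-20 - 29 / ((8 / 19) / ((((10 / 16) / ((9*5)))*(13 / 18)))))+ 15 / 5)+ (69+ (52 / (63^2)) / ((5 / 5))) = -34617119 / 81536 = -424.56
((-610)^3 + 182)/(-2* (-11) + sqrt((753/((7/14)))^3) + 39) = 13845829898/3415658495-341833111908* sqrt(1506)/3415658495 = -3879.70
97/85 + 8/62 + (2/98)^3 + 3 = 1323789183/310005115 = 4.27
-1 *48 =-48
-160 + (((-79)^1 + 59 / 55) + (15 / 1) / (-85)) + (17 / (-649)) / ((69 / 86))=-906438787 / 3806385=-238.14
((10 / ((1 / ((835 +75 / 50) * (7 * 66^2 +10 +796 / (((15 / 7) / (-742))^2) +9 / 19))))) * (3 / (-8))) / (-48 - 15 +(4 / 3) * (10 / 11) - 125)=7511003455372417 / 4684640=1603325646.23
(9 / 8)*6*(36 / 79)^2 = 8748 / 6241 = 1.40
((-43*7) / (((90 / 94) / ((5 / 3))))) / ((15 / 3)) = -14147 / 135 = -104.79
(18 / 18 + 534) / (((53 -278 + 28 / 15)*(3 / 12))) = -9.59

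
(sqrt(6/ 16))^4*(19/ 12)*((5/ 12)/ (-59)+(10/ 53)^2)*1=1078345/ 169708544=0.01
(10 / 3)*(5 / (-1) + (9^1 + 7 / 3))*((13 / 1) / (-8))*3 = -1235 / 12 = -102.92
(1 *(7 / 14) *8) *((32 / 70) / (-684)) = -16 / 5985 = -0.00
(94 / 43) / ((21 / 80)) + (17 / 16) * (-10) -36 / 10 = -213007 / 36120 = -5.90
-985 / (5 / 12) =-2364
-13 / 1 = -13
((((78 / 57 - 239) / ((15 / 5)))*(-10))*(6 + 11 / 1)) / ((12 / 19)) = 127925 / 6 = 21320.83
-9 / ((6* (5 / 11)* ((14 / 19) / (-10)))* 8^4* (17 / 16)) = 627 / 60928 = 0.01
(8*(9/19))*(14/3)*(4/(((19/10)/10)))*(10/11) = 1344000/3971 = 338.45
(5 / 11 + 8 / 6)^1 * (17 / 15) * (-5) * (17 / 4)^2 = -289867 / 1584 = -183.00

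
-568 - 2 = -570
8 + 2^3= 16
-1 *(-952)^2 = -906304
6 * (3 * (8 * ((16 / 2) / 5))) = 1152 / 5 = 230.40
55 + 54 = 109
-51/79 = -0.65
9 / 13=0.69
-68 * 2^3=-544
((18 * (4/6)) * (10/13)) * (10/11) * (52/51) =1600/187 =8.56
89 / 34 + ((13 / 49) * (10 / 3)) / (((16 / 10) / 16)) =57283 / 4998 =11.46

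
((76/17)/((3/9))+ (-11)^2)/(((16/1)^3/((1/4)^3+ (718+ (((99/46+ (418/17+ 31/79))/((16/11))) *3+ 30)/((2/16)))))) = 46.13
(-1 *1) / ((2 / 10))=-5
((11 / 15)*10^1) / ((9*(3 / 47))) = 1034 / 81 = 12.77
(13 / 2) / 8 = 13 / 16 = 0.81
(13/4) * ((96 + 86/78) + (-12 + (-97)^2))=185135/6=30855.83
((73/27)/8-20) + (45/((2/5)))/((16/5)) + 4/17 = 231035/14688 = 15.73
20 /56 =5 /14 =0.36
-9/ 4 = -2.25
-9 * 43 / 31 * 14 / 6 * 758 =-684474 / 31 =-22079.81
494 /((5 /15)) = 1482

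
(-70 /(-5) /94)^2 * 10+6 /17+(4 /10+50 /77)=23481252 /14457905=1.62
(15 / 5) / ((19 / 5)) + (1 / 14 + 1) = 495 / 266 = 1.86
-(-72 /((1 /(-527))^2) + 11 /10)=199964869 /10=19996486.90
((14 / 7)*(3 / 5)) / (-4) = -0.30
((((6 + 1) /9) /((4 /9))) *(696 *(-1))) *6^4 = -1578528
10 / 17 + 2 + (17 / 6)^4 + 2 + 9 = 1719233 / 22032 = 78.03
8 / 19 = 0.42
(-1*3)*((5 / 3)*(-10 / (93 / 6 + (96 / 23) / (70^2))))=3.23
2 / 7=0.29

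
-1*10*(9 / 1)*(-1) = 90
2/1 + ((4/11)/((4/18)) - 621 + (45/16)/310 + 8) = -6649277/10912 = -609.35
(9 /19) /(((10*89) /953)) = 8577 /16910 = 0.51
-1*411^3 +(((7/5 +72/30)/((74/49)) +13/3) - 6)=-77063448467/1110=-69426530.15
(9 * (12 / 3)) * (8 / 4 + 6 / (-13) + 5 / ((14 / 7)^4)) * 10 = 17325 / 26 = 666.35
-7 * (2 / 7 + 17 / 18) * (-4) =310 / 9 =34.44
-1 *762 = -762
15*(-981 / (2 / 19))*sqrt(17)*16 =-2236680*sqrt(17) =-9222067.89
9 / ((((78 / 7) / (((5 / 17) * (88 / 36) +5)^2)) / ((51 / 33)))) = 5359375 / 131274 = 40.83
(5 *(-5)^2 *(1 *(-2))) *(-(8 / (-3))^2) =16000 / 9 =1777.78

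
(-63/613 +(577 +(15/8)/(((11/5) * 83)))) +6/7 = 18107989601/31341464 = 577.76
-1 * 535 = -535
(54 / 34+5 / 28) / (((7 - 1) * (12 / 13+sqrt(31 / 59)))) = 645047 / 775166 - 142129 * sqrt(1829) / 9301992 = 0.18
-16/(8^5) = -1/2048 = -0.00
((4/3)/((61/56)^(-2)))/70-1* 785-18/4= -129979559/164640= -789.48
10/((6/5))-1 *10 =-5/3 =-1.67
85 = 85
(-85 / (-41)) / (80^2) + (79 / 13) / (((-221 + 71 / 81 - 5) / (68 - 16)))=-268593617 / 191394560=-1.40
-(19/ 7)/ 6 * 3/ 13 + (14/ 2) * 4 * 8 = 40749/ 182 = 223.90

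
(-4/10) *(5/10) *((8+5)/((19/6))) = -78/95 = -0.82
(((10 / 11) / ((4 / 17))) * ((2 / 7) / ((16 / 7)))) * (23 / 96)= 1955 / 16896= 0.12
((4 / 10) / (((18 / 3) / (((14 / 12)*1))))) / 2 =0.04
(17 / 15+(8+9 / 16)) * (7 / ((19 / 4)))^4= 89394032 / 1954815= 45.73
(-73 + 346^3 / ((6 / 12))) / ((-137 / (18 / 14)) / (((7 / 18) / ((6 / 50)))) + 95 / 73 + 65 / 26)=-302378406350 / 106137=-2848944.35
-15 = -15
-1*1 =-1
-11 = -11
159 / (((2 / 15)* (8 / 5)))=11925 / 16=745.31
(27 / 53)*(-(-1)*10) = 270 / 53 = 5.09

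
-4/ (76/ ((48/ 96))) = -0.03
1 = 1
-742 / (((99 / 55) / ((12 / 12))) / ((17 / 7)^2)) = -2431.27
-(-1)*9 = 9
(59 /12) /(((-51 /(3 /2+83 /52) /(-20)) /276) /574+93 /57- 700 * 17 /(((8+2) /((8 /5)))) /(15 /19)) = -2382710162 /1167981138151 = -0.00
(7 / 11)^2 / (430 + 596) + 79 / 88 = 445993 / 496584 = 0.90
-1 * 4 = -4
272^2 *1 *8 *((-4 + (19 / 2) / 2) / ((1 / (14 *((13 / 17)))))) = 4752384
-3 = -3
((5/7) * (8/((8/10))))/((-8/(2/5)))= -5/14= -0.36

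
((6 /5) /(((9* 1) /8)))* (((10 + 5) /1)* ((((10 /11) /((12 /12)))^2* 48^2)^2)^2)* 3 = 135260546059468800000000 /214358881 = 631000429879407.70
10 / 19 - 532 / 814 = -984 / 7733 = -0.13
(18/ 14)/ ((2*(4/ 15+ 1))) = 135/ 266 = 0.51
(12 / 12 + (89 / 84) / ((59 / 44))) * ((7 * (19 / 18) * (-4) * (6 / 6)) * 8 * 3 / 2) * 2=-674272 / 531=-1269.82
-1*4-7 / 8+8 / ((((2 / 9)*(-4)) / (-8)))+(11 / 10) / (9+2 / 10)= 12373 / 184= 67.24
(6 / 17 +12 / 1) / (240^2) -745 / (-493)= 1430603 / 946560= 1.51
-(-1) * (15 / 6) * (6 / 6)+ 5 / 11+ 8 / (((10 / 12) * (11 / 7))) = 997 / 110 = 9.06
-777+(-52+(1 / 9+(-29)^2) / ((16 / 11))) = -18053 / 72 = -250.74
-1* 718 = -718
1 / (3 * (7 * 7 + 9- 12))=1 / 138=0.01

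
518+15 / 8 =4159 / 8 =519.88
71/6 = 11.83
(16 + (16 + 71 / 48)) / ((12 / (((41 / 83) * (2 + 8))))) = 329435 / 23904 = 13.78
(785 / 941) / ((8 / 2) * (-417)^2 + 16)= 785 / 654533252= 0.00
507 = 507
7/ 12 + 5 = 67/ 12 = 5.58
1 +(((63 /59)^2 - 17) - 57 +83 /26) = -6214821 /90506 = -68.67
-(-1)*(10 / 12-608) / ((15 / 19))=-69217 / 90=-769.08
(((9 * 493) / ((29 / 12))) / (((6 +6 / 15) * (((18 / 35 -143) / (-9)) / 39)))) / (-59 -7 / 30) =-422911125 / 35447596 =-11.93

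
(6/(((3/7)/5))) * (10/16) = 175/4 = 43.75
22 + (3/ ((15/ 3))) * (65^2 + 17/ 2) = 2562.10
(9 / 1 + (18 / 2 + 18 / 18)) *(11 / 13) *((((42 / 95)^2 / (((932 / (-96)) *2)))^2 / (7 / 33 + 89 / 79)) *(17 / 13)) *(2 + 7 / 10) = 1474504370716608 / 343166434566109375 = 0.00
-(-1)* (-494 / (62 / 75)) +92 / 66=-609899 / 1023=-596.19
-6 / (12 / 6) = -3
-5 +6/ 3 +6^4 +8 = 1301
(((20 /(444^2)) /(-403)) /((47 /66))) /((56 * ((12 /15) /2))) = -275 /17425113888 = -0.00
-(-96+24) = 72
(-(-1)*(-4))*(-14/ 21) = 8/ 3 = 2.67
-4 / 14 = -2 / 7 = -0.29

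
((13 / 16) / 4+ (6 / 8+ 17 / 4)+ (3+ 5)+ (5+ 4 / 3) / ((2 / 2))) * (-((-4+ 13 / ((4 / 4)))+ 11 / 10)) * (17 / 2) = -6440467 / 3840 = -1677.20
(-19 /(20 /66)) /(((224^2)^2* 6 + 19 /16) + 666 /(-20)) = -5016 /1208462865911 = -0.00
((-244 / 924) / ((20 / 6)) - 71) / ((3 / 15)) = -355.40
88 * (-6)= -528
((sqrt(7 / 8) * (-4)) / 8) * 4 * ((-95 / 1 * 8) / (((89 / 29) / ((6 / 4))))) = 16530 * sqrt(14) / 89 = 694.94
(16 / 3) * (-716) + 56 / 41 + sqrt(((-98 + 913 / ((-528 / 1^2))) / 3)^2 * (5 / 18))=-3799.78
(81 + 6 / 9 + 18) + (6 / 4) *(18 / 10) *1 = 3071 / 30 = 102.37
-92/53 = -1.74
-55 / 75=-0.73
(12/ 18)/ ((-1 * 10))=-1/ 15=-0.07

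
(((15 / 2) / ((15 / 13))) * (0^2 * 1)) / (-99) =0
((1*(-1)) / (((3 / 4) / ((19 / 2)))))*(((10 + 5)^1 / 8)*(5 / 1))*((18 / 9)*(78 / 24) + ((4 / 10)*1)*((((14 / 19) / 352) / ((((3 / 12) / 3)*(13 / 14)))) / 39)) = -11479815 / 14872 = -771.91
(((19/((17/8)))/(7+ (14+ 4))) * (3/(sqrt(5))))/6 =76 * sqrt(5)/2125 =0.08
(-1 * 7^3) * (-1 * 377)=129311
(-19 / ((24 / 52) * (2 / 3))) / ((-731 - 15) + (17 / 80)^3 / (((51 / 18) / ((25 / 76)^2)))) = 730456064 / 8824614673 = 0.08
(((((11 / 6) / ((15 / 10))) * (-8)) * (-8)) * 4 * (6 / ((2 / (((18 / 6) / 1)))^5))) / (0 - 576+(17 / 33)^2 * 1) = -15524784 / 626975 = -24.76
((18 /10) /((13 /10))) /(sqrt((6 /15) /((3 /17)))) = 9 *sqrt(510) /221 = 0.92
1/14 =0.07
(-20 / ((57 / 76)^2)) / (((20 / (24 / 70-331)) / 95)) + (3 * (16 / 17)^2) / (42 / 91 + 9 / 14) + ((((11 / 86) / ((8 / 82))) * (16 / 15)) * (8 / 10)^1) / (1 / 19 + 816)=162215780420943128 / 2904660572625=55846.73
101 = 101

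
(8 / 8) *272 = 272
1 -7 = -6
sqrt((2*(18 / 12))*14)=6.48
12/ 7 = 1.71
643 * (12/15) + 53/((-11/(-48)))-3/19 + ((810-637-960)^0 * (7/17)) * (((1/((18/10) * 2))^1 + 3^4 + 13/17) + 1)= 4238567191/5436090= 779.71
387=387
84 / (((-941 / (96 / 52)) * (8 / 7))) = -1764 / 12233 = -0.14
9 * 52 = 468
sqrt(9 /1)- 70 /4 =-29 /2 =-14.50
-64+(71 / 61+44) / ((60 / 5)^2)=-559421 / 8784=-63.69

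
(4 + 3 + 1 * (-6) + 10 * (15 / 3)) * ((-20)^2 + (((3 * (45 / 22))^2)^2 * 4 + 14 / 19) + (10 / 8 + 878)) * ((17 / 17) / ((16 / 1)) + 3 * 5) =47536202784387 / 8901728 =5340109.56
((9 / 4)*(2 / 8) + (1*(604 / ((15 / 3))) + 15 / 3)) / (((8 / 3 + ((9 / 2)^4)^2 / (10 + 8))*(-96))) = -10109 / 71765015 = -0.00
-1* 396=-396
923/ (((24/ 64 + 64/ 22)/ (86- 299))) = -17300712/ 289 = -59864.06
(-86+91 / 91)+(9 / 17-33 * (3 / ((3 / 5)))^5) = -1754561 / 17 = -103209.47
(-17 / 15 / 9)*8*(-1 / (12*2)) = 17 / 405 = 0.04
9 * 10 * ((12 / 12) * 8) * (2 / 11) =1440 / 11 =130.91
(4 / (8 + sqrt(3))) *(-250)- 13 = -8793 / 61 + 1000 *sqrt(3) / 61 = -115.75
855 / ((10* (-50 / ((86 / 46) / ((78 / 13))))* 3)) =-0.18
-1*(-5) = 5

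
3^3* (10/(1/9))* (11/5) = 5346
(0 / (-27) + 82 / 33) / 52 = 41 / 858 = 0.05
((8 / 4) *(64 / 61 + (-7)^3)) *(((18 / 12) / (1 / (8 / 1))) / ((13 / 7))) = -3504312 / 793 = -4419.06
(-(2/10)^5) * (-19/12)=19/37500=0.00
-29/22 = -1.32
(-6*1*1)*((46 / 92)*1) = -3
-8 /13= -0.62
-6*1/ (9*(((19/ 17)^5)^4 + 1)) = -4064231406647572522401601/ 62481307296290296073635803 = -0.07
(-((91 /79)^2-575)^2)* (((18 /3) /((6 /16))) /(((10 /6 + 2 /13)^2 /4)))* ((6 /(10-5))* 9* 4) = -274539762.51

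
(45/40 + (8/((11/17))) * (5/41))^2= 90231001/13017664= 6.93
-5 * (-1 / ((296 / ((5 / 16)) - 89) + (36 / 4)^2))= 25 / 4696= 0.01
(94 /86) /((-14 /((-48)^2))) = -54144 /301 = -179.88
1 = 1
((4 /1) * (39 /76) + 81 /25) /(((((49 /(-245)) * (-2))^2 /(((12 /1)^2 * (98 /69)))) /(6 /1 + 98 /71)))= 1549187136 /31027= 49930.29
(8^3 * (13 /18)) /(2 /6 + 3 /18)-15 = 6521 /9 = 724.56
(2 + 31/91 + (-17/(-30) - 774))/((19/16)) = -16840664/25935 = -649.34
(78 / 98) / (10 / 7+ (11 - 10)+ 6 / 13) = 507 / 1841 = 0.28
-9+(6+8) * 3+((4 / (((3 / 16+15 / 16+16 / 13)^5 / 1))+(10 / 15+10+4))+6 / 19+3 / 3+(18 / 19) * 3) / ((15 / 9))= 3717323492967472 / 83859839546875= 44.33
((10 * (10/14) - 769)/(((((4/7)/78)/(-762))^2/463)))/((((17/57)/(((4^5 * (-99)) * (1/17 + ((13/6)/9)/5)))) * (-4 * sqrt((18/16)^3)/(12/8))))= -43607597079467953237.96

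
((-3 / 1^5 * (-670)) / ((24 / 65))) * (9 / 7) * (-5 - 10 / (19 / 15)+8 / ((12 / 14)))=-1894425 / 76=-24926.64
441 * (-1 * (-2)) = 882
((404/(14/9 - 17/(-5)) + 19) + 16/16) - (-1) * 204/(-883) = 19945628/196909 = 101.29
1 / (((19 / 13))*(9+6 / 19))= 13 / 177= 0.07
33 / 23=1.43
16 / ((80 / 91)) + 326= 1721 / 5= 344.20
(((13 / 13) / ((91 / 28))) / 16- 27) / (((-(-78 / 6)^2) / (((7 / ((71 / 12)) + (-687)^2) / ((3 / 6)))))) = 47014365849 / 311974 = 150699.63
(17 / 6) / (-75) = -17 / 450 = -0.04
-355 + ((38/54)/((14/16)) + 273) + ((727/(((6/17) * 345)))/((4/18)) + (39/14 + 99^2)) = 847617821/86940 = 9749.46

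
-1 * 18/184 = -0.10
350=350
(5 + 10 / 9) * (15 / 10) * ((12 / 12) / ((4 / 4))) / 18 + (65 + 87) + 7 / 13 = 214879 / 1404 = 153.05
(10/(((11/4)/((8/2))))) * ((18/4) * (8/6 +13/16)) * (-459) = -709155/11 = -64468.64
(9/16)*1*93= 52.31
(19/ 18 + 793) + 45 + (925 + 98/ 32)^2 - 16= 1986331529/ 2304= 862123.06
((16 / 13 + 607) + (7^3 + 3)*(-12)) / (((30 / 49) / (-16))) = 18059048 / 195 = 92610.50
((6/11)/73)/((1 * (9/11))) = 2/219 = 0.01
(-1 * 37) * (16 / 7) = -592 / 7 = -84.57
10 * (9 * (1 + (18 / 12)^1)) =225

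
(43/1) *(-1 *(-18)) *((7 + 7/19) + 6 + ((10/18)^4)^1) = 144339734/13851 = 10420.89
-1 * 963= -963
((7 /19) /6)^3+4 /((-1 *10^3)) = -697897 /185193000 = -0.00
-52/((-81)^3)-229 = -121699937/531441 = -229.00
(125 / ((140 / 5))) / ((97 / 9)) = 1125 / 2716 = 0.41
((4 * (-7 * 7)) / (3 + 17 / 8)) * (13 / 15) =-20384 / 615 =-33.14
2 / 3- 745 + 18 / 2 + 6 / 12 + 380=-2129 / 6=-354.83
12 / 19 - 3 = -45 / 19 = -2.37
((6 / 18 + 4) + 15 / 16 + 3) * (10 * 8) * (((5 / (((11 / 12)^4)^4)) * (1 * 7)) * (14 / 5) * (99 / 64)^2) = 237077500448483573760 / 379749833583241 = 624299.16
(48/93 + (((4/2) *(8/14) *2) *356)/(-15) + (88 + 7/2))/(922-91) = 245873/5409810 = 0.05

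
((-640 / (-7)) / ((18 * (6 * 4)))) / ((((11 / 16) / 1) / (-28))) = -2560 / 297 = -8.62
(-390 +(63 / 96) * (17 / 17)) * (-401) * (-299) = -1493821641 / 32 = -46681926.28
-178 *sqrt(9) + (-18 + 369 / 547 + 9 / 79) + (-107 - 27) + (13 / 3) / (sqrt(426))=-29610044 / 43213 + 13 *sqrt(426) / 1278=-685.00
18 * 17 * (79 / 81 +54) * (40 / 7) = 6056080 / 63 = 96128.25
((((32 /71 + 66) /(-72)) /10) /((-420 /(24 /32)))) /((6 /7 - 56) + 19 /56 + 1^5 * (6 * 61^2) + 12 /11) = 25949 /3506762732400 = 0.00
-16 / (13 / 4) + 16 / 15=-752 / 195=-3.86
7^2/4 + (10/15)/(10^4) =183751/15000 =12.25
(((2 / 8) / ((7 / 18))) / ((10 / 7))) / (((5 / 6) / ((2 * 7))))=189 / 25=7.56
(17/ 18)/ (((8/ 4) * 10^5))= 17/ 3600000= 0.00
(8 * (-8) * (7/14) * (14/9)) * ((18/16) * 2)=-112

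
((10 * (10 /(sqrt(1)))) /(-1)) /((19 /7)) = -700 /19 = -36.84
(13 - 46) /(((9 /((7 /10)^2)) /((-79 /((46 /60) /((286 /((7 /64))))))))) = 55671616 /115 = 484101.01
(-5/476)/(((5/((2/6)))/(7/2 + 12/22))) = -0.00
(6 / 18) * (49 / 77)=7 / 33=0.21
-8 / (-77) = 8 / 77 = 0.10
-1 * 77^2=-5929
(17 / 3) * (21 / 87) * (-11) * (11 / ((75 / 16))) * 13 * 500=-59899840 / 261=-229501.30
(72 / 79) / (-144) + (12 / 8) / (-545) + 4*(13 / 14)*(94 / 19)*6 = 631306517 / 5726315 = 110.25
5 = 5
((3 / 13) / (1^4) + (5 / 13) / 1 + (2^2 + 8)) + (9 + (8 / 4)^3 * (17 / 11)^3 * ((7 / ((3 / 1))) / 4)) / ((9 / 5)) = 12700403 / 467181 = 27.19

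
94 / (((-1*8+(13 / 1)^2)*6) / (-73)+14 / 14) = -146 / 19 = -7.68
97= 97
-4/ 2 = -2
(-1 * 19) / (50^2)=-19 / 2500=-0.01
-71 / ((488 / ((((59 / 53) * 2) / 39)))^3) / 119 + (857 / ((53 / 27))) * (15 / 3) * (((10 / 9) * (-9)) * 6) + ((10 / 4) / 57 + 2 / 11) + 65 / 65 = -417897779402800812861314885 / 3190686658643459207232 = -130974.25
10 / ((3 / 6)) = 20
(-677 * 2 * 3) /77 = -4062 /77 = -52.75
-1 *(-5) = 5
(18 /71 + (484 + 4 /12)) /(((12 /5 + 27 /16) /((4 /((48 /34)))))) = 70187560 /208953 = 335.90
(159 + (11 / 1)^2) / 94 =140 / 47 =2.98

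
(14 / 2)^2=49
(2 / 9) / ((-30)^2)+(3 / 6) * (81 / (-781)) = -81622 / 1581525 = -0.05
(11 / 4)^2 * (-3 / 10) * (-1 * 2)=363 / 80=4.54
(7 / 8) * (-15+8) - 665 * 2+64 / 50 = -266969 / 200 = -1334.84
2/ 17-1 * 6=-100/ 17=-5.88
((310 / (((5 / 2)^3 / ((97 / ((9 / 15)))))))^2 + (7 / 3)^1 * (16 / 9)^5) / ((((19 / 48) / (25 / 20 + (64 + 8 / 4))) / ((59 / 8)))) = 12890447733.36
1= 1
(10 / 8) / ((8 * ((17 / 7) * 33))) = 35 / 17952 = 0.00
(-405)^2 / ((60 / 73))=798255 / 4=199563.75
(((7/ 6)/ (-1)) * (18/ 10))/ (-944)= 21/ 9440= 0.00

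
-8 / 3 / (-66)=4 / 99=0.04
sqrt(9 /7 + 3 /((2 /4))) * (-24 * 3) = -72 * sqrt(357) /7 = -194.34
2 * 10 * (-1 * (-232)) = 4640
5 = 5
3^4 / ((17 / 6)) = 486 / 17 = 28.59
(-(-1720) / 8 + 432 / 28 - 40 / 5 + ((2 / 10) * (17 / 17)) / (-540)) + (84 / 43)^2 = 7906356557 / 34946100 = 226.24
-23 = -23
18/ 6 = 3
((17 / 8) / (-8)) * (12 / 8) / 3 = -17 / 128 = -0.13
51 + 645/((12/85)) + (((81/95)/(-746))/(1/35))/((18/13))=65479927/14174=4619.72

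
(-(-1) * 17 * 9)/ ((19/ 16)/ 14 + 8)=34272/ 1811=18.92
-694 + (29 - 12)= -677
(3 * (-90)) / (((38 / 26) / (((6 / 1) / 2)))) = -10530 / 19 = -554.21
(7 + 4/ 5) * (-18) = -702/ 5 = -140.40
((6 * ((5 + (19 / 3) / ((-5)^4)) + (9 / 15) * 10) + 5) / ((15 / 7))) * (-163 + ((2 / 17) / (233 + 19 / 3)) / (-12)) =-1237084098887 / 228862500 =-5405.36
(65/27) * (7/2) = 455/54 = 8.43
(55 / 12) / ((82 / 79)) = 4345 / 984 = 4.42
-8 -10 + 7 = -11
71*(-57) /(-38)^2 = -213 /76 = -2.80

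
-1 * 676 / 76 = -8.89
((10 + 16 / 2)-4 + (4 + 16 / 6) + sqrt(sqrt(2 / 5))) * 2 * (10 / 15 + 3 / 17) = 86 * 2^(1 / 4) * 5^(3 / 4) / 255 + 5332 / 153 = 36.19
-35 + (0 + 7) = -28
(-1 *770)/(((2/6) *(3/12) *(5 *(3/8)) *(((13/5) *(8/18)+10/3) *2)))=-55440/101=-548.91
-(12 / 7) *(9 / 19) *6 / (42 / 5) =-540 / 931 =-0.58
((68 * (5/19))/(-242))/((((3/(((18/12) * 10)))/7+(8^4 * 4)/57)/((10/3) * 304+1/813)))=-4901853950/18805540127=-0.26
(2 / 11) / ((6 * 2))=1 / 66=0.02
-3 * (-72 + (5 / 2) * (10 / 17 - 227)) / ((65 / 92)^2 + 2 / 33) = 9088672824 / 2658001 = 3419.36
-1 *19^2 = -361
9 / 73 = 0.12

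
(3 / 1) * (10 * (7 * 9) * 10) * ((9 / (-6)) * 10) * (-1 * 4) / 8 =141750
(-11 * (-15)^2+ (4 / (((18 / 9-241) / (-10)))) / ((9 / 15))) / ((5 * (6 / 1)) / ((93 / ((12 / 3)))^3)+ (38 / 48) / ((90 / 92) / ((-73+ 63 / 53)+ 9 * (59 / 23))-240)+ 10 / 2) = -495.03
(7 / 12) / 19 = 7 / 228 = 0.03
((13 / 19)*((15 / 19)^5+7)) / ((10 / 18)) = 2116771956 / 235229405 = 9.00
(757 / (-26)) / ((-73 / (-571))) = -432247 / 1898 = -227.74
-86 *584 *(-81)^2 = -329519664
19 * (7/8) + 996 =8101/8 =1012.62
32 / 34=16 / 17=0.94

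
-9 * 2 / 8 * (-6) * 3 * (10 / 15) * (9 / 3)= 81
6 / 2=3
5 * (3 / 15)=1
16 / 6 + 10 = 38 / 3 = 12.67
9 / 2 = 4.50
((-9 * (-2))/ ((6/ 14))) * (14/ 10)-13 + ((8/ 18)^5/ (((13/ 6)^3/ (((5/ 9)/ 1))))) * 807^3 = 3986821092577/ 8008065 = 497850.74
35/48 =0.73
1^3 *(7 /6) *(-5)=-35 /6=-5.83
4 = 4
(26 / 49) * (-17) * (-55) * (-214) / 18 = -2601170 / 441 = -5898.34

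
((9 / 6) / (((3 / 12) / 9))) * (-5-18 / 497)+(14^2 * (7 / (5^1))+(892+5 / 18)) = 40020917 / 44730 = 894.72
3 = 3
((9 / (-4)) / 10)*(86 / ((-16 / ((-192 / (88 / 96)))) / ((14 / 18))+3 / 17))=-70.44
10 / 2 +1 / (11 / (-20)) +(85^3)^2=4148644671910 / 11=377149515628.18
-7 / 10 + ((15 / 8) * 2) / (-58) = -887 / 1160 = -0.76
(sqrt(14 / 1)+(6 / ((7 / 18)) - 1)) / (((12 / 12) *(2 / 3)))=3 *sqrt(14) / 2+303 / 14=27.26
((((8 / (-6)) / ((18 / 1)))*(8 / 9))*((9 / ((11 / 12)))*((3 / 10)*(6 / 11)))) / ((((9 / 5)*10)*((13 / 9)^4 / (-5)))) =23328 / 3455881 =0.01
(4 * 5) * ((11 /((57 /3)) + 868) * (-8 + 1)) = -2310420 /19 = -121601.05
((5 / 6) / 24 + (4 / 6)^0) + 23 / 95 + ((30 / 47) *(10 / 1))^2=1269784603 / 30219120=42.02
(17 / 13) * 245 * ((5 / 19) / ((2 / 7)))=145775 / 494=295.09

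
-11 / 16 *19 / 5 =-209 / 80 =-2.61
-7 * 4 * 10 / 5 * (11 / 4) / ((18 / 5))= -385 / 9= -42.78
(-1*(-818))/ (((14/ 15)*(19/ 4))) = 24540/ 133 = 184.51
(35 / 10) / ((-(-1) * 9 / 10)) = 35 / 9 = 3.89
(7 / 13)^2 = 49 / 169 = 0.29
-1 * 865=-865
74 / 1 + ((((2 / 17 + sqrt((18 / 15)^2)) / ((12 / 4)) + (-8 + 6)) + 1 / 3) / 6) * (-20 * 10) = 17582 / 153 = 114.92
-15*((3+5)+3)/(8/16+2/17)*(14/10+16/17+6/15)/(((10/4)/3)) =-30756/35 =-878.74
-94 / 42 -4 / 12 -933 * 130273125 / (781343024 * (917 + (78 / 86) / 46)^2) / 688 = -24596748370802926737 / 9565401144022273088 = -2.57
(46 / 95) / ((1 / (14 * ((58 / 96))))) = 4669 / 1140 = 4.10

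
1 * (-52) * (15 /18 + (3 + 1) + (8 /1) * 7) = -9490 /3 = -3163.33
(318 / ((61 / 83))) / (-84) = -4399 / 854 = -5.15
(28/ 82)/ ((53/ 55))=770/ 2173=0.35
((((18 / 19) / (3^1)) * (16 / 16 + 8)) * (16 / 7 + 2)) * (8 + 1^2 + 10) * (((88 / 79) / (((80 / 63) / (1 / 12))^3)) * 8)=1178793 / 2022400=0.58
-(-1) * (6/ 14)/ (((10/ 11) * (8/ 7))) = 33/ 80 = 0.41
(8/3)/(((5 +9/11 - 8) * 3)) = -11/27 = -0.41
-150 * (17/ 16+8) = -10875/ 8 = -1359.38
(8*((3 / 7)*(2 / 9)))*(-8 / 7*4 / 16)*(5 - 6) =32 / 147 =0.22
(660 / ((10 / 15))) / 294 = 165 / 49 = 3.37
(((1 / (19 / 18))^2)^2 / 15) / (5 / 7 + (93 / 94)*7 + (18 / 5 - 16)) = -23024736 / 2040957181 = -0.01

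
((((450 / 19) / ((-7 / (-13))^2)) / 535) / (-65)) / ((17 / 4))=-936 / 1693489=-0.00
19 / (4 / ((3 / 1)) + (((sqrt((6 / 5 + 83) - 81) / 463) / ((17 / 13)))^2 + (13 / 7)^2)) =865168631565 / 217763930603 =3.97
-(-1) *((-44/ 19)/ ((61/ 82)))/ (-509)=3608/ 589931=0.01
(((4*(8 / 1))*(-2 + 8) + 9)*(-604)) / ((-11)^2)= -121404 / 121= -1003.34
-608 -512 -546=-1666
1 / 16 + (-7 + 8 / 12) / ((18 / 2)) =-0.64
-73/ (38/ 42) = -1533/ 19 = -80.68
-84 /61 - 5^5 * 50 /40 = -3907.63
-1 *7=-7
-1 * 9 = -9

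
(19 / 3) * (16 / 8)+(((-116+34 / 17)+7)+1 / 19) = -5374 / 57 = -94.28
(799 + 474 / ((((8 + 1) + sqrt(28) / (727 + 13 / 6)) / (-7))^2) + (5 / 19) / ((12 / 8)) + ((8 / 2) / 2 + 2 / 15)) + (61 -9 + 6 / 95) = 196785660503823590141 / 172601856861401085 -105847656250000 * sqrt(7) / 605620550390881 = 1139.65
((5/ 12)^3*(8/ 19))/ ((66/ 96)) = 250/ 5643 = 0.04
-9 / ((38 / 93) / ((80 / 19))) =-92.74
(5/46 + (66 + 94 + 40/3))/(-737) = -23935/101706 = -0.24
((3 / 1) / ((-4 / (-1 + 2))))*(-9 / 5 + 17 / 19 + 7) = -1737 / 380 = -4.57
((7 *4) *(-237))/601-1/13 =-86869/7813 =-11.12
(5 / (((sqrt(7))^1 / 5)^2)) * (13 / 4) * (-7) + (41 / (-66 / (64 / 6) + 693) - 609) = -44623705 / 43956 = -1015.19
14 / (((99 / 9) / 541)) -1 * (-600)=14174 / 11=1288.55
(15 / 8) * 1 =15 / 8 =1.88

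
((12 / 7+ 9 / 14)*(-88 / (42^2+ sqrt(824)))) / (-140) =3267 / 3888590 - 363*sqrt(206) / 381081820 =0.00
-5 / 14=-0.36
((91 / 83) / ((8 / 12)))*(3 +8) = 3003 / 166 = 18.09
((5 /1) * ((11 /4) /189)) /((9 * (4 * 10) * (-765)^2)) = 11 /31854967200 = 0.00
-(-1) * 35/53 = 0.66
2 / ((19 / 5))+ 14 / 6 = 163 / 57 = 2.86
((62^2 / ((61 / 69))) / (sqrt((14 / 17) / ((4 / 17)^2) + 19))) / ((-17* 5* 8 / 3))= -198927* sqrt(542) / 1405135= -3.30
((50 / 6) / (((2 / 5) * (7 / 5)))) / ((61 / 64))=15.61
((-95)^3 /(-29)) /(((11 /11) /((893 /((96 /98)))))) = 37516157875 /1392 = 26951262.84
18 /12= 3 /2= 1.50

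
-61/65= -0.94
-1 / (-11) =1 / 11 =0.09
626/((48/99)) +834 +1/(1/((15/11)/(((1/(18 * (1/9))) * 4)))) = 187071/88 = 2125.81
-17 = -17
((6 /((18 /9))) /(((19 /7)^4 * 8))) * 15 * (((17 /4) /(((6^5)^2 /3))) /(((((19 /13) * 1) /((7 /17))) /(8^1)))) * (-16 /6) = -1092455 /8317790995968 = -0.00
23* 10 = 230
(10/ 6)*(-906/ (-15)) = 302/ 3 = 100.67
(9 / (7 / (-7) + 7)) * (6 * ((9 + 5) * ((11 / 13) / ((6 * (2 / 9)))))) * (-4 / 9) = -462 / 13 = -35.54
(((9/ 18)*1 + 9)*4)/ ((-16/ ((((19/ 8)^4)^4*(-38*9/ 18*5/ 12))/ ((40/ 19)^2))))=37589973457545958193355601/ 8646911284551352320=4347213.96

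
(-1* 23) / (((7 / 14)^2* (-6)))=46 / 3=15.33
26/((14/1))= 13/7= 1.86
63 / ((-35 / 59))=-531 / 5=-106.20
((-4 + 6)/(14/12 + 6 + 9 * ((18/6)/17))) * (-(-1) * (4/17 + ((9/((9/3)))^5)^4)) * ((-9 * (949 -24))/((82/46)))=-3719906503652.03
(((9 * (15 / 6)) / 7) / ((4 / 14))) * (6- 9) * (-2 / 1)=67.50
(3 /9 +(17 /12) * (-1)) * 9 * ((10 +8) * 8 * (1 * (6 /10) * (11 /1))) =-46332 /5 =-9266.40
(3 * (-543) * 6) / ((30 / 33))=-53757 / 5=-10751.40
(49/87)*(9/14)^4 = 2187/22736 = 0.10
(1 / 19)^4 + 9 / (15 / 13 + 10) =15247702 / 18896545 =0.81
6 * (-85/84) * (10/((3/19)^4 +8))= -55386425/7298543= -7.59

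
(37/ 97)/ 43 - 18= -75041/ 4171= -17.99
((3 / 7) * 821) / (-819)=-821 / 1911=-0.43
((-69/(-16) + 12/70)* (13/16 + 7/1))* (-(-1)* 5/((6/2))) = 104625/1792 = 58.38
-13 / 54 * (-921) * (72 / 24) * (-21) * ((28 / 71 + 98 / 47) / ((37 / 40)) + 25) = -386655.22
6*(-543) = -3258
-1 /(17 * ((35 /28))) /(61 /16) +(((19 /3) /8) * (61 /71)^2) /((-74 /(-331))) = 120763118041 /46420350960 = 2.60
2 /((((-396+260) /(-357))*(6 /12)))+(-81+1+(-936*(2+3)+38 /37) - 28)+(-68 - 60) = -362931 /74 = -4904.47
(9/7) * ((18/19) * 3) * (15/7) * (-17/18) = -6885/931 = -7.40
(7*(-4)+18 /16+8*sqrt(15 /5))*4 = -215 /2+32*sqrt(3) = -52.07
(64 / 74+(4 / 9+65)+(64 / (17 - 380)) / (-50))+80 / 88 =67714327 / 1007325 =67.22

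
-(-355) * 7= 2485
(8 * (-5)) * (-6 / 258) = 40 / 43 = 0.93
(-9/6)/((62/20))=-0.48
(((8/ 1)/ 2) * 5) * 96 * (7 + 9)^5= 2013265920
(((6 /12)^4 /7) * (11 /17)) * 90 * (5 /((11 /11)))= 2475 /952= 2.60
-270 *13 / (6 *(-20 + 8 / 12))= 1755 / 58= 30.26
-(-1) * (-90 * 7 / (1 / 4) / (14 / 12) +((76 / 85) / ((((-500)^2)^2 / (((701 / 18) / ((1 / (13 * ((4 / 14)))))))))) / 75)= -13554843749999826853 / 6275390625000000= -2160.00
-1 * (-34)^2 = -1156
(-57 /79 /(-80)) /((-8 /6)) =-0.01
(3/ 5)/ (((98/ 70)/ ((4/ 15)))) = 0.11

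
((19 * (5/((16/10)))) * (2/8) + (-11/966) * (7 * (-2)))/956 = 33127/2110848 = 0.02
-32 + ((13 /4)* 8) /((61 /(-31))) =-2758 /61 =-45.21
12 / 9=4 / 3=1.33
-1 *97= -97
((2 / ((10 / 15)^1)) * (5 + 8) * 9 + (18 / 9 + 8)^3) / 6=1351 / 6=225.17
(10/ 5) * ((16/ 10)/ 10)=8/ 25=0.32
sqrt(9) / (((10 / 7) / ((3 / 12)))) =21 / 40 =0.52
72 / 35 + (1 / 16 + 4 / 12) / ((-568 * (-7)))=1963103 / 954240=2.06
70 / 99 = 0.71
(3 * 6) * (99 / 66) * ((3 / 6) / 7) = 27 / 14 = 1.93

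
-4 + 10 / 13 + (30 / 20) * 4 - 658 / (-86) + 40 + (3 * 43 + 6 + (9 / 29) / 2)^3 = 269279114503641 / 109067608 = 2468919.23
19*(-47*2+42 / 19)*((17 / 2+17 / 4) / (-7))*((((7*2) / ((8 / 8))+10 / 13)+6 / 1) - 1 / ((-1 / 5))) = 7449060 / 91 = 81857.80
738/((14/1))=369/7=52.71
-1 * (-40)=40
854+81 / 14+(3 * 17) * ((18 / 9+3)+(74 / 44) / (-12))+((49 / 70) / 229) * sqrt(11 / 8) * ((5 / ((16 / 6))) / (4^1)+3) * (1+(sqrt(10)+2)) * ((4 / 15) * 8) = 259 * sqrt(22) * (3+sqrt(10)) / 45800+682305 / 616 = 1107.80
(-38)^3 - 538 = -55410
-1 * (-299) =299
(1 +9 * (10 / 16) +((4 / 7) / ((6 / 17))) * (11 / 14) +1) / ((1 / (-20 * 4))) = -104630 / 147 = -711.77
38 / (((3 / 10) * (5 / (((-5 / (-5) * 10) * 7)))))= 5320 / 3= 1773.33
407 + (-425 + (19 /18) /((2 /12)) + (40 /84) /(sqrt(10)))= -35 /3 + sqrt(10) /21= -11.52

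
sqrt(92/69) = 2 * sqrt(3)/3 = 1.15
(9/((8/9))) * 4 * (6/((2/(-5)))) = -1215/2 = -607.50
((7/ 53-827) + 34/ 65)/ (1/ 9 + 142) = -25620822/ 4406155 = -5.81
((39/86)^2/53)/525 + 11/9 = 754581463/617381100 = 1.22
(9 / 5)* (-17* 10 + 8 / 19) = -28998 / 95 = -305.24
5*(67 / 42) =335 / 42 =7.98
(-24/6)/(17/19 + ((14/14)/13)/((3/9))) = -494/139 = -3.55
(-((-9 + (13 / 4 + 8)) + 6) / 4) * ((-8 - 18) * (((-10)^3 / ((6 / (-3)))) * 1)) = 53625 / 2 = 26812.50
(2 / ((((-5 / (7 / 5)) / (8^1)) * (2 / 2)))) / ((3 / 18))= -672 / 25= -26.88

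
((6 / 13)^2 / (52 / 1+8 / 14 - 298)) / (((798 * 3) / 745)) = -745 / 2758249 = -0.00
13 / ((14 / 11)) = 10.21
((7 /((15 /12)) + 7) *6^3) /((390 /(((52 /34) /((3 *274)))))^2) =42 /678030125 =0.00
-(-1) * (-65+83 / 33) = -2062 / 33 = -62.48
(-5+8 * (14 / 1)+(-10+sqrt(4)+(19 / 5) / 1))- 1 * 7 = 479 / 5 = 95.80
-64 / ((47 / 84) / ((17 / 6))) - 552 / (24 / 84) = -106036 / 47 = -2256.09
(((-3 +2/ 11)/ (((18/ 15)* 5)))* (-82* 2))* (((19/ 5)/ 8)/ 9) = 24149/ 5940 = 4.07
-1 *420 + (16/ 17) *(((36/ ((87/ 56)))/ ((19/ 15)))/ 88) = -43255380/ 103037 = -419.80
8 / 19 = 0.42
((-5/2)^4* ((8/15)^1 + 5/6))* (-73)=-374125/96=-3897.14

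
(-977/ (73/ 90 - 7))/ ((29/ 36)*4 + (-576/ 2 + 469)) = 395685/ 461753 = 0.86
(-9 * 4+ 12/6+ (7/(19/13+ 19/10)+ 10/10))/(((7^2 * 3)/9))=-40533/21413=-1.89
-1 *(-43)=43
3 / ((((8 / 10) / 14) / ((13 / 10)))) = 273 / 4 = 68.25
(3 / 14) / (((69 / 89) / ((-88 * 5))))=-19580 / 161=-121.61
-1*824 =-824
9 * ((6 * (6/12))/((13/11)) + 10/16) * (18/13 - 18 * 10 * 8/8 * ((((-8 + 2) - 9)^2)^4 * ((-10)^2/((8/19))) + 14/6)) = -527178832802307189/169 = -3119401377528444.91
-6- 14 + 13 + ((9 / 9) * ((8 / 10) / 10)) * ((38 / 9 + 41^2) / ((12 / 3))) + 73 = 99.70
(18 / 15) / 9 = 2 / 15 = 0.13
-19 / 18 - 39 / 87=-785 / 522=-1.50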